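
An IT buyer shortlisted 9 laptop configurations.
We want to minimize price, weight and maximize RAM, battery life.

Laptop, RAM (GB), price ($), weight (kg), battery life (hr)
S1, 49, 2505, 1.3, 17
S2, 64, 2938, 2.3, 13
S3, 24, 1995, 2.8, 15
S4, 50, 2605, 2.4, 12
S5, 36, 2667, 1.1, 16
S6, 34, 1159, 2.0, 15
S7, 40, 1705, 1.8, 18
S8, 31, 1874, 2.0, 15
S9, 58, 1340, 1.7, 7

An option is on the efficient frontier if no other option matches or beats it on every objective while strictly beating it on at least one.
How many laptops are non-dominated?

7

S1: not dominated.
S2: not dominated (best RAM).
S3: dominated by S6 (RAM 34≥24, price 1159≤1995, weight 2.0≤2.8, battery life 15≥15).
S4: not dominated.
S5: not dominated (best weight).
S6: not dominated (best price).
S7: not dominated (best battery life).
S8: dominated by S6 (RAM 34≥31, price 1159≤1874, weight 2.0≤2.0, battery life 15≥15).
S9: not dominated.
Pareto-optimal: S1, S2, S4, S5, S6, S7, S9 → 7.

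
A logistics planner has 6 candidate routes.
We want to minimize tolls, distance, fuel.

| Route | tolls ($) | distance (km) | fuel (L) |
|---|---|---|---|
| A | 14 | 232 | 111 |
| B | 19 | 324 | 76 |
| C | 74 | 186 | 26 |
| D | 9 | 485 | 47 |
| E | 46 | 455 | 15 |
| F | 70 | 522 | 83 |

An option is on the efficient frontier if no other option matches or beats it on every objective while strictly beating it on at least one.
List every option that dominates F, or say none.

B: tolls 19≤70, distance 324≤522, fuel 76≤83 — dominates F.
D: tolls 9≤70, distance 485≤522, fuel 47≤83 — dominates F.
E: tolls 46≤70, distance 455≤522, fuel 15≤83 — dominates F.
Others (A, C) are each worse than F on at least one objective.

B, D, E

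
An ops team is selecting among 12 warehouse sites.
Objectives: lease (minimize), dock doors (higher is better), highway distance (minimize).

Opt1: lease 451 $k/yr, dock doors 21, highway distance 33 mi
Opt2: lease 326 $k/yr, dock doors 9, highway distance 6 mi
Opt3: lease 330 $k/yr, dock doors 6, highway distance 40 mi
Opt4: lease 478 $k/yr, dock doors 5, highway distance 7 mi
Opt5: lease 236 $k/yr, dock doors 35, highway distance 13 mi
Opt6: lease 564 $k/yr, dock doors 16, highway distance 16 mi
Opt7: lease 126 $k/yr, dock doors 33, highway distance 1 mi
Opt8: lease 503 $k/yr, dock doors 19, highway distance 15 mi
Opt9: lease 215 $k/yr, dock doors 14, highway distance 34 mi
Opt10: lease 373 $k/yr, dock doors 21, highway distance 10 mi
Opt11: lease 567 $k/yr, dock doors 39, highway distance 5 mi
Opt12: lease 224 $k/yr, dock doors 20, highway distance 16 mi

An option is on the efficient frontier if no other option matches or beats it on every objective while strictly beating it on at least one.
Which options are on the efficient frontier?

Opt5, Opt7, Opt11

Opt1: dominated by Opt5 (lease 236≤451, dock doors 35≥21, highway distance 13≤33).
Opt2: dominated by Opt7 (lease 126≤326, dock doors 33≥9, highway distance 1≤6).
Opt3: dominated by Opt2 (lease 326≤330, dock doors 9≥6, highway distance 6≤40).
Opt4: dominated by Opt2 (lease 326≤478, dock doors 9≥5, highway distance 6≤7).
Opt5: not dominated.
Opt6: dominated by Opt5 (lease 236≤564, dock doors 35≥16, highway distance 13≤16).
Opt7: not dominated (best lease).
Opt8: dominated by Opt5 (lease 236≤503, dock doors 35≥19, highway distance 13≤15).
Opt9: dominated by Opt7 (lease 126≤215, dock doors 33≥14, highway distance 1≤34).
Opt10: dominated by Opt7 (lease 126≤373, dock doors 33≥21, highway distance 1≤10).
Opt11: not dominated (best dock doors).
Opt12: dominated by Opt7 (lease 126≤224, dock doors 33≥20, highway distance 1≤16).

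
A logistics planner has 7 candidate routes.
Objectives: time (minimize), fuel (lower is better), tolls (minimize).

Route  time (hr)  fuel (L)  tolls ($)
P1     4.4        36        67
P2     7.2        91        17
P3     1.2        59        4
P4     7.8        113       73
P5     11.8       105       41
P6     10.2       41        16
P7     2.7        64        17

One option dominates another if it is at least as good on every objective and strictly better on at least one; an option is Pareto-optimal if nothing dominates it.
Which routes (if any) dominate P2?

P3: time 1.2≤7.2, fuel 59≤91, tolls 4≤17 — dominates P2.
P7: time 2.7≤7.2, fuel 64≤91, tolls 17≤17 — dominates P2.
Others (P1, P4, P5, P6) are each worse than P2 on at least one objective.

P3, P7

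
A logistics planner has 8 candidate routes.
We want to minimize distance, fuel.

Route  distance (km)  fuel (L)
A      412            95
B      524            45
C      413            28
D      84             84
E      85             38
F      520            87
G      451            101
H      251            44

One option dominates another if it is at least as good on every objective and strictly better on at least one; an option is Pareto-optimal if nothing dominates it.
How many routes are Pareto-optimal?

A: dominated by D (distance 84≤412, fuel 84≤95).
B: dominated by C (distance 413≤524, fuel 28≤45).
C: not dominated (best fuel).
D: not dominated (best distance).
E: not dominated.
F: dominated by C (distance 413≤520, fuel 28≤87).
G: dominated by A (distance 412≤451, fuel 95≤101).
H: dominated by E (distance 85≤251, fuel 38≤44).
Pareto-optimal: C, D, E → 3.

3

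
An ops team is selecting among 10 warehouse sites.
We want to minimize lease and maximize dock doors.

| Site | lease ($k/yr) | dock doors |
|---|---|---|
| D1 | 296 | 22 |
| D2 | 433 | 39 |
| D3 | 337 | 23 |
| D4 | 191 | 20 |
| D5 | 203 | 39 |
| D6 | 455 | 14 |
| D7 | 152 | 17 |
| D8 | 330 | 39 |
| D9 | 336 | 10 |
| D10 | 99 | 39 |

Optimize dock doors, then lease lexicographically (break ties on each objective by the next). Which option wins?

D10

First maximize dock doors: best is 39, kept {D2, D5, D8, D10}.
Then minimize lease: best is 99, kept {D10}.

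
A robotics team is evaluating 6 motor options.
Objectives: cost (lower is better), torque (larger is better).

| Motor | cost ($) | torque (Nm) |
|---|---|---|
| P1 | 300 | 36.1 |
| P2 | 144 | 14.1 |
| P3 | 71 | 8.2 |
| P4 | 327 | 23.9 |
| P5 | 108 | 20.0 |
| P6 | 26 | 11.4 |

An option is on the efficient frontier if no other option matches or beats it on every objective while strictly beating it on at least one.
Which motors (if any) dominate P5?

none

P1: worse on cost (300 vs 108).
P2: worse on cost (144 vs 108).
P3: worse on torque (8.2 vs 20.0).
P4: worse on cost (327 vs 108).
P6: worse on torque (11.4 vs 20.0).
No option dominates P5.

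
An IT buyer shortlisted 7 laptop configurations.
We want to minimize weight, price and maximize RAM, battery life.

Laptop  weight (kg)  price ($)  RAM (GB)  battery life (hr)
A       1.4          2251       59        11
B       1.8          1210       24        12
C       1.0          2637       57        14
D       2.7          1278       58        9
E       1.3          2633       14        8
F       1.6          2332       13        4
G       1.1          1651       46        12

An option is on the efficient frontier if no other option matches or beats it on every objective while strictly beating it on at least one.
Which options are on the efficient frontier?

A: not dominated (best RAM).
B: not dominated (best price).
C: not dominated (best weight).
D: not dominated.
E: dominated by G (weight 1.1≤1.3, price 1651≤2633, RAM 46≥14, battery life 12≥8).
F: dominated by A (weight 1.4≤1.6, price 2251≤2332, RAM 59≥13, battery life 11≥4).
G: not dominated.

A, B, C, D, G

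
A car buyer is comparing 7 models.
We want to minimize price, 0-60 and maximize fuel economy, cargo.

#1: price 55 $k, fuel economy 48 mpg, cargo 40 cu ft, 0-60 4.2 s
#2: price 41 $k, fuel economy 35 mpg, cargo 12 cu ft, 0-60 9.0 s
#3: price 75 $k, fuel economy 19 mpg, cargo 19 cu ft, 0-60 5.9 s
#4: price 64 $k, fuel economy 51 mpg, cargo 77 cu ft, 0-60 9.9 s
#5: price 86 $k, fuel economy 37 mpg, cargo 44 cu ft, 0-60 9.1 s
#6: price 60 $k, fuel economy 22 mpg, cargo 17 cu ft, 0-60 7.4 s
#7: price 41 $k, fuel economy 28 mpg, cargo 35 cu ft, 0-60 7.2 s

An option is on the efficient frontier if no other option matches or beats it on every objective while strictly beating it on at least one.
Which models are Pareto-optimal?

#1, #2, #4, #5, #7

#1: not dominated (best 0-60).
#2: not dominated.
#3: dominated by #1 (price 55≤75, fuel economy 48≥19, cargo 40≥19, 0-60 4.2≤5.9).
#4: not dominated (best fuel economy).
#5: not dominated.
#6: dominated by #1 (price 55≤60, fuel economy 48≥22, cargo 40≥17, 0-60 4.2≤7.4).
#7: not dominated.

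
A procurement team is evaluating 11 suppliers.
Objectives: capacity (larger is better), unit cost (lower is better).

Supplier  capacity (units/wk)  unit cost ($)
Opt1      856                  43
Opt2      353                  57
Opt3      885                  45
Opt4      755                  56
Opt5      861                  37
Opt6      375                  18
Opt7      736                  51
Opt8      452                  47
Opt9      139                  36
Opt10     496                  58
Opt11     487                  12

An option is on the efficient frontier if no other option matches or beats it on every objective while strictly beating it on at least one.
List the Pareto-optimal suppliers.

Opt1: dominated by Opt5 (capacity 861≥856, unit cost 37≤43).
Opt2: dominated by Opt1 (capacity 856≥353, unit cost 43≤57).
Opt3: not dominated (best capacity).
Opt4: dominated by Opt1 (capacity 856≥755, unit cost 43≤56).
Opt5: not dominated.
Opt6: dominated by Opt11 (capacity 487≥375, unit cost 12≤18).
Opt7: dominated by Opt1 (capacity 856≥736, unit cost 43≤51).
Opt8: dominated by Opt1 (capacity 856≥452, unit cost 43≤47).
Opt9: dominated by Opt6 (capacity 375≥139, unit cost 18≤36).
Opt10: dominated by Opt1 (capacity 856≥496, unit cost 43≤58).
Opt11: not dominated (best unit cost).

Opt3, Opt5, Opt11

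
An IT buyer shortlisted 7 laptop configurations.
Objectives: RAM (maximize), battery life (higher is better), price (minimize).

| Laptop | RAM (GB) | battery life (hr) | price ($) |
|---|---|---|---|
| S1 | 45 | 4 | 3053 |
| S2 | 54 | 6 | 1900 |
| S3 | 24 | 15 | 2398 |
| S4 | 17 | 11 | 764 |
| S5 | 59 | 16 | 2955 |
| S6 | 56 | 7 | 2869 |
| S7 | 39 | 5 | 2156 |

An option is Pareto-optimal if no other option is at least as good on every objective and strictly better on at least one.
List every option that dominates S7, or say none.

S2

S2: RAM 54≥39, battery life 6≥5, price 1900≤2156 — dominates S7.
Others (S1, S3, S4, S5, S6) are each worse than S7 on at least one objective.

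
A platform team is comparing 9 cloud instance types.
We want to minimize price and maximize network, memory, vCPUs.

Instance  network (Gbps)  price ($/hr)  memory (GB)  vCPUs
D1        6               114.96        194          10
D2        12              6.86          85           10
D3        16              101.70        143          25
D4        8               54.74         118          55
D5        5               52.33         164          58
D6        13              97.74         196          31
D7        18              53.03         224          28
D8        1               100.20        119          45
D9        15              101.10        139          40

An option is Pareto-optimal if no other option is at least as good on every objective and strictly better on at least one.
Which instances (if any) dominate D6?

D1: worse on network (6 vs 13).
D2: worse on network (12 vs 13).
D3: worse on price (101.70 vs 97.74).
D4: worse on network (8 vs 13).
D5: worse on network (5 vs 13).
D7: worse on vCPUs (28 vs 31).
D8: worse on network (1 vs 13).
D9: worse on price (101.10 vs 97.74).
No option dominates D6.

none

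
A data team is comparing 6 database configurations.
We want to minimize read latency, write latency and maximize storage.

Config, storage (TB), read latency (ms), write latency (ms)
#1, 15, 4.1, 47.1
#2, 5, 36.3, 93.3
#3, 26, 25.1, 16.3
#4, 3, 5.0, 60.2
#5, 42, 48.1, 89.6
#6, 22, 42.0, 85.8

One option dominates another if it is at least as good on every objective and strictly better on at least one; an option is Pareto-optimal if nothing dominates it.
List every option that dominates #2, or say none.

#1, #3

#1: storage 15≥5, read latency 4.1≤36.3, write latency 47.1≤93.3 — dominates #2.
#3: storage 26≥5, read latency 25.1≤36.3, write latency 16.3≤93.3 — dominates #2.
Others (#4, #5, #6) are each worse than #2 on at least one objective.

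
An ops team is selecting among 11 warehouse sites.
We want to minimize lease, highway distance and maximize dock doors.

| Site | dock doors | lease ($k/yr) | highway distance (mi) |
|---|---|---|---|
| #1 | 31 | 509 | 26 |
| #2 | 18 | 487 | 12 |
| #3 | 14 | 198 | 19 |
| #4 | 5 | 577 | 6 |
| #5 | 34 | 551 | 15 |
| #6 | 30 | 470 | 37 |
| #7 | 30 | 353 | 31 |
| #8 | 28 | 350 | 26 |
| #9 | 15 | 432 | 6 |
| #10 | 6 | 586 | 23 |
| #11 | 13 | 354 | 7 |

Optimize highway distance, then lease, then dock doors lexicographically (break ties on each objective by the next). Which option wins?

#9

First minimize highway distance: best is 6, kept {#4, #9}.
Then minimize lease: best is 432, kept {#9}.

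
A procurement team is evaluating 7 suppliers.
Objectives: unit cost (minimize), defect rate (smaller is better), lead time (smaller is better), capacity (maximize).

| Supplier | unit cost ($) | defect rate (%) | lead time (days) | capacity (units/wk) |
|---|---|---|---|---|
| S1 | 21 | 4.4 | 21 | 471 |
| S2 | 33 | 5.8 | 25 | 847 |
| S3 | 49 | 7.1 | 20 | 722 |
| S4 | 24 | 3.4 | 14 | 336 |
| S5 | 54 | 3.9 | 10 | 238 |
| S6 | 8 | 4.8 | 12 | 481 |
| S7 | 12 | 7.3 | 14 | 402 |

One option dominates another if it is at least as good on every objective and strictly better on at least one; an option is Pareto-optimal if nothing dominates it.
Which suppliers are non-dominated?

S1, S2, S3, S4, S5, S6

S1: not dominated.
S2: not dominated (best capacity).
S3: not dominated.
S4: not dominated (best defect rate).
S5: not dominated (best lead time).
S6: not dominated (best unit cost).
S7: dominated by S6 (unit cost 8≤12, defect rate 4.8≤7.3, lead time 12≤14, capacity 481≥402).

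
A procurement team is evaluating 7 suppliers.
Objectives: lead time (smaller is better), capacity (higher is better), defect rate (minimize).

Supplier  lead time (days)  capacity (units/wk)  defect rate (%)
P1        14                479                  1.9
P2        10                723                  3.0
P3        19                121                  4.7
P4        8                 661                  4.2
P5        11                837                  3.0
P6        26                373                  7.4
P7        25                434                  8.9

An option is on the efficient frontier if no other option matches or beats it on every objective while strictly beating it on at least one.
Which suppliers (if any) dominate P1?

P2: worse on defect rate (3.0 vs 1.9).
P3: worse on lead time (19 vs 14).
P4: worse on defect rate (4.2 vs 1.9).
P5: worse on defect rate (3.0 vs 1.9).
P6: worse on lead time (26 vs 14).
P7: worse on lead time (25 vs 14).
No option dominates P1.

none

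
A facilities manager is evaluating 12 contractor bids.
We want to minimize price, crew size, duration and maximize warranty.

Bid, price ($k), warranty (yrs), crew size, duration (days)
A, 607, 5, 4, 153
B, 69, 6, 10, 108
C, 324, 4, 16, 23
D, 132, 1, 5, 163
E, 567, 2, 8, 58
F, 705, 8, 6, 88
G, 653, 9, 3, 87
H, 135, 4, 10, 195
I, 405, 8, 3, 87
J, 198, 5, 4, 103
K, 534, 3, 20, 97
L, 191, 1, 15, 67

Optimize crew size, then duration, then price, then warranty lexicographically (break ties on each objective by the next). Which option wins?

I

First minimize crew size: best is 3, kept {G, I}.
Then minimize duration: best is 87, kept {G, I}.
Then minimize price: best is 405, kept {I}.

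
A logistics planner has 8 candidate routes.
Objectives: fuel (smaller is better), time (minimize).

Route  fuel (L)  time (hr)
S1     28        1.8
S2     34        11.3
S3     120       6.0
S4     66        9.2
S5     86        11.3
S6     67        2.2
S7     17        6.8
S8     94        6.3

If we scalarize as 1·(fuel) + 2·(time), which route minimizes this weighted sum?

S7

S1: 1·28 + 2·1.8 = 31.6
S2: 1·34 + 2·11.3 = 56.6
S3: 1·120 + 2·6.0 = 132.0
S4: 1·66 + 2·9.2 = 84.4
S5: 1·86 + 2·11.3 = 108.6
S6: 1·67 + 2·2.2 = 71.4
S7: 1·17 + 2·6.8 = 30.6
S8: 1·94 + 2·6.3 = 106.6
Lowest: S7 at 30.6.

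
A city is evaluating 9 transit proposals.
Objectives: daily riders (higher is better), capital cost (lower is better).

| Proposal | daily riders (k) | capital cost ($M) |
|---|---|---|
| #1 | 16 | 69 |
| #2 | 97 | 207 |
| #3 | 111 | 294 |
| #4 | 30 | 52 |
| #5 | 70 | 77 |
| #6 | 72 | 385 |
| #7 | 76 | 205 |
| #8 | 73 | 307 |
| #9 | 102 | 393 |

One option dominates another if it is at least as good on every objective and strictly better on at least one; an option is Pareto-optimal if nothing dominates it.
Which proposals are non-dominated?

#2, #3, #4, #5, #7

#1: dominated by #4 (daily riders 30≥16, capital cost 52≤69).
#2: not dominated.
#3: not dominated (best daily riders).
#4: not dominated (best capital cost).
#5: not dominated.
#6: dominated by #2 (daily riders 97≥72, capital cost 207≤385).
#7: not dominated.
#8: dominated by #2 (daily riders 97≥73, capital cost 207≤307).
#9: dominated by #3 (daily riders 111≥102, capital cost 294≤393).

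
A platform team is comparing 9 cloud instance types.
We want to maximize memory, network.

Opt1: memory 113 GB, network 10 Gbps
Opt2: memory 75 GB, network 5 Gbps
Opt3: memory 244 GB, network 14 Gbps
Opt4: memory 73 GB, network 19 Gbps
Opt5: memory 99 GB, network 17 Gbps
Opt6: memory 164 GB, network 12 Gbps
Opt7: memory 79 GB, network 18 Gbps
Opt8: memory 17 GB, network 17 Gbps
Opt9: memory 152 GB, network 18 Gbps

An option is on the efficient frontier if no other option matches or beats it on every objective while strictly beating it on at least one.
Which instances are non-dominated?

Opt1: dominated by Opt3 (memory 244≥113, network 14≥10).
Opt2: dominated by Opt1 (memory 113≥75, network 10≥5).
Opt3: not dominated (best memory).
Opt4: not dominated (best network).
Opt5: dominated by Opt9 (memory 152≥99, network 18≥17).
Opt6: dominated by Opt3 (memory 244≥164, network 14≥12).
Opt7: dominated by Opt9 (memory 152≥79, network 18≥18).
Opt8: dominated by Opt4 (memory 73≥17, network 19≥17).
Opt9: not dominated.

Opt3, Opt4, Opt9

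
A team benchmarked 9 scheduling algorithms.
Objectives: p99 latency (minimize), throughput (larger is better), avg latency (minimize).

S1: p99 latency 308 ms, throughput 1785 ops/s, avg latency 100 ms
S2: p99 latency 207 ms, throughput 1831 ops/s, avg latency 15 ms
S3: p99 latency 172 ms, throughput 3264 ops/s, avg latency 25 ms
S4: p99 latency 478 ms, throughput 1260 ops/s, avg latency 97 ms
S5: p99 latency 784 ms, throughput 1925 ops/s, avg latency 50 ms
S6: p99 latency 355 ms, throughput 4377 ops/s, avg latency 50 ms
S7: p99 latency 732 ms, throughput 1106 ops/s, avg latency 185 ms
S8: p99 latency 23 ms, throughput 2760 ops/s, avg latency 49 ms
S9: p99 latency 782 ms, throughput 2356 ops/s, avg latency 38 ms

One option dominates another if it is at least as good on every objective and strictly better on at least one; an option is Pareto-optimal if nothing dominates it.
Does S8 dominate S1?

S8 vs S1: p99 latency 23≤308, throughput 2760≥1785, avg latency 49≤100 — S8 is at least as good on every objective with at least one strict improvement.

Yes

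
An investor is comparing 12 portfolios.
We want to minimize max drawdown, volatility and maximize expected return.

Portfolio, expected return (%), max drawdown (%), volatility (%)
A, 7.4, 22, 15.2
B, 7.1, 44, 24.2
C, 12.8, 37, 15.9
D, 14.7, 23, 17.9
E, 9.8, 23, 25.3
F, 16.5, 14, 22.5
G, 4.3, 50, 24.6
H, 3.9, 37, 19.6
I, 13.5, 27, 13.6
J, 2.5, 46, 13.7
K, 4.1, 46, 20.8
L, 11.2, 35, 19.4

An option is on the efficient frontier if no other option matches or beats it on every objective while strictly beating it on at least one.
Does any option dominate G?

Yes

A vs G: expected return 7.4≥4.3, max drawdown 22≤50, volatility 15.2≤24.6 — A is at least as good on every objective and strictly better on at least one, so A dominates G.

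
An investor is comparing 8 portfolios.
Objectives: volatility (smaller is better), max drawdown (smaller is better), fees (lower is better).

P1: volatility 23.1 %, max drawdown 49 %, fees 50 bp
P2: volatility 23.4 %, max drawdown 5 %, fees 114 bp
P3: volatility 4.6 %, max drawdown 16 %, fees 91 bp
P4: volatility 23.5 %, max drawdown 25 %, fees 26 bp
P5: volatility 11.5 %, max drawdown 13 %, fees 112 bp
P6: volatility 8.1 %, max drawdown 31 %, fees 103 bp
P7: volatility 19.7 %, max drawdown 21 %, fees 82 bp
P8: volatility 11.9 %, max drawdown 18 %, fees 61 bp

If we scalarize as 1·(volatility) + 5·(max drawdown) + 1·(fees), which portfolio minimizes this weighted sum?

P1: 1·23.1 + 5·49 + 1·50 = 318.1
P2: 1·23.4 + 5·5 + 1·114 = 162.4
P3: 1·4.6 + 5·16 + 1·91 = 175.6
P4: 1·23.5 + 5·25 + 1·26 = 174.5
P5: 1·11.5 + 5·13 + 1·112 = 188.5
P6: 1·8.1 + 5·31 + 1·103 = 266.1
P7: 1·19.7 + 5·21 + 1·82 = 206.7
P8: 1·11.9 + 5·18 + 1·61 = 162.9
Lowest: P2 at 162.4.

P2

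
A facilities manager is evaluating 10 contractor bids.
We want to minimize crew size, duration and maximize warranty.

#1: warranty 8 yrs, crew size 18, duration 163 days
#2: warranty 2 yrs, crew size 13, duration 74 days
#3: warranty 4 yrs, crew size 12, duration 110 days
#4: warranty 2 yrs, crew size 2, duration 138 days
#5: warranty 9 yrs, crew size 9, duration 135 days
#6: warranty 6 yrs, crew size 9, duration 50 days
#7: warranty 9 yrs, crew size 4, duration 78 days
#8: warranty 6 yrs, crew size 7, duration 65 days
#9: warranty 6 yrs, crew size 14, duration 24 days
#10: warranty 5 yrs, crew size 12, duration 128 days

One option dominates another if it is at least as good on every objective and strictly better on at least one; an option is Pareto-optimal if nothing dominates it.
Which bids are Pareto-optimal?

#1: dominated by #5 (warranty 9≥8, crew size 9≤18, duration 135≤163).
#2: dominated by #6 (warranty 6≥2, crew size 9≤13, duration 50≤74).
#3: dominated by #6 (warranty 6≥4, crew size 9≤12, duration 50≤110).
#4: not dominated (best crew size).
#5: dominated by #7 (warranty 9≥9, crew size 4≤9, duration 78≤135).
#6: not dominated.
#7: not dominated.
#8: not dominated.
#9: not dominated (best duration).
#10: dominated by #6 (warranty 6≥5, crew size 9≤12, duration 50≤128).

#4, #6, #7, #8, #9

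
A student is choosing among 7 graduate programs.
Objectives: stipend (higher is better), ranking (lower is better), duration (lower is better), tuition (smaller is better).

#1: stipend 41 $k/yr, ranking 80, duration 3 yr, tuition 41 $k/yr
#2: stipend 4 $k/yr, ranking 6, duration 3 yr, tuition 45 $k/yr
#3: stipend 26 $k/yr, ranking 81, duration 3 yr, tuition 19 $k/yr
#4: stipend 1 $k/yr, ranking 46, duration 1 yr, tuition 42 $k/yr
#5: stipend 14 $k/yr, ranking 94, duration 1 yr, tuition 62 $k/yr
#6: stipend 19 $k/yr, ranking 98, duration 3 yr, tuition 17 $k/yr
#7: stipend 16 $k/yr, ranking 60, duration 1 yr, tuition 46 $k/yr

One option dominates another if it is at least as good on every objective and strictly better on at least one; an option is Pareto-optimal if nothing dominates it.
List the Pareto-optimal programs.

#1, #2, #3, #4, #6, #7

#1: not dominated (best stipend).
#2: not dominated (best ranking).
#3: not dominated.
#4: not dominated.
#5: dominated by #7 (stipend 16≥14, ranking 60≤94, duration 1≤1, tuition 46≤62).
#6: not dominated (best tuition).
#7: not dominated.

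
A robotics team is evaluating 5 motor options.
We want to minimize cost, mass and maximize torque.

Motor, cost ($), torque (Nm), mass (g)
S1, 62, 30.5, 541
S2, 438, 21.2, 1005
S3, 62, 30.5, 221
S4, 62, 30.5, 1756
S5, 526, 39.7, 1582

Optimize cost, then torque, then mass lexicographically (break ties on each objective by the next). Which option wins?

First minimize cost: best is 62, kept {S1, S3, S4}.
Then maximize torque: best is 30.5, kept {S1, S3, S4}.
Then minimize mass: best is 221, kept {S3}.

S3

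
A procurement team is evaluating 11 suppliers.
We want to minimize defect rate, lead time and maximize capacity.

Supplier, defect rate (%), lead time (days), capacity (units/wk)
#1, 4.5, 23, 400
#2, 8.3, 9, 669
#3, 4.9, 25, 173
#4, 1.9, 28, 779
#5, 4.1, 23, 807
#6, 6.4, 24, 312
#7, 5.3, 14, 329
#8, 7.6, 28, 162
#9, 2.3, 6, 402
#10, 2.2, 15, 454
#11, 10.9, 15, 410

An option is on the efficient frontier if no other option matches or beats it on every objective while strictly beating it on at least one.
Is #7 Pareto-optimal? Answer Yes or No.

#9 vs #7: defect rate 2.3≤5.3, lead time 6≤14, capacity 402≥329 — #9 is at least as good on every objective and strictly better on at least one, so #9 dominates #7.

No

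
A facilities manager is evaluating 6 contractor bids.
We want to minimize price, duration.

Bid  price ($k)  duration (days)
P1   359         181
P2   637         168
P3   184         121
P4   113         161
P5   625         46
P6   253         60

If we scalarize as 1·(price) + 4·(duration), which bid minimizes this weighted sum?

P1: 1·359 + 4·181 = 1083
P2: 1·637 + 4·168 = 1309
P3: 1·184 + 4·121 = 668
P4: 1·113 + 4·161 = 757
P5: 1·625 + 4·46 = 809
P6: 1·253 + 4·60 = 493
Lowest: P6 at 493.

P6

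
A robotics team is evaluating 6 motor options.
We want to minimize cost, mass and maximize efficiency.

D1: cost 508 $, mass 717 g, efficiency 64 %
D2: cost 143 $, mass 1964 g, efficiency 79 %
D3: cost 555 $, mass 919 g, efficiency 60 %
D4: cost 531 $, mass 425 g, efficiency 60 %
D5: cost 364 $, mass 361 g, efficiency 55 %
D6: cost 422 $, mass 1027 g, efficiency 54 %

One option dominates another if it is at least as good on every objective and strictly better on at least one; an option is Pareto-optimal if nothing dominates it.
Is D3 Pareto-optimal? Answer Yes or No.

D1 vs D3: cost 508≤555, mass 717≤919, efficiency 64≥60 — D1 is at least as good on every objective and strictly better on at least one, so D1 dominates D3.

No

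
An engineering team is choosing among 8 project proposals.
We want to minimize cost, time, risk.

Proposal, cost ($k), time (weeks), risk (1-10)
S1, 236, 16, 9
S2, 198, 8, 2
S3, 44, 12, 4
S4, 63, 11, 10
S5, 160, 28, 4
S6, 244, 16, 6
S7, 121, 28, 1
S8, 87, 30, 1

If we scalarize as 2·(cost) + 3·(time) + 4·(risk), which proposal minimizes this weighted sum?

S3

S1: 2·236 + 3·16 + 4·9 = 556
S2: 2·198 + 3·8 + 4·2 = 428
S3: 2·44 + 3·12 + 4·4 = 140
S4: 2·63 + 3·11 + 4·10 = 199
S5: 2·160 + 3·28 + 4·4 = 420
S6: 2·244 + 3·16 + 4·6 = 560
S7: 2·121 + 3·28 + 4·1 = 330
S8: 2·87 + 3·30 + 4·1 = 268
Lowest: S3 at 140.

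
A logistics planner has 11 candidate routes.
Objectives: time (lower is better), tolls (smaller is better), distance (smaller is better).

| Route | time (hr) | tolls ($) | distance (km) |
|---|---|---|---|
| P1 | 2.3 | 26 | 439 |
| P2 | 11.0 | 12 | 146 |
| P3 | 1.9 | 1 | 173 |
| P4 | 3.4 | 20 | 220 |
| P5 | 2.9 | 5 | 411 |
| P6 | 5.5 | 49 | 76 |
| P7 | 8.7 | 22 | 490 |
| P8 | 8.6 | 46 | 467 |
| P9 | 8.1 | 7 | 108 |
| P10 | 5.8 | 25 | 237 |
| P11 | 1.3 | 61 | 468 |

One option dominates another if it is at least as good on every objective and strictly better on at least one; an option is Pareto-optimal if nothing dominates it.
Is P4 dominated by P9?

P9 vs P4: P9 is worse on time (8.1 vs 3.4), so it does not dominate P4.

No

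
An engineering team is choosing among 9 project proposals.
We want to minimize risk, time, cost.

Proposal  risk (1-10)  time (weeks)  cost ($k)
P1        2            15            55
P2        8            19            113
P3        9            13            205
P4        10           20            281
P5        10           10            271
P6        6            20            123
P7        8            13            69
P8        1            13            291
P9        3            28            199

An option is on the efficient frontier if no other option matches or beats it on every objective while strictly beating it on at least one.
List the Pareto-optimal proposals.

P1: not dominated (best cost).
P2: dominated by P1 (risk 2≤8, time 15≤19, cost 55≤113).
P3: dominated by P7 (risk 8≤9, time 13≤13, cost 69≤205).
P4: dominated by P1 (risk 2≤10, time 15≤20, cost 55≤281).
P5: not dominated (best time).
P6: dominated by P1 (risk 2≤6, time 15≤20, cost 55≤123).
P7: not dominated.
P8: not dominated (best risk).
P9: dominated by P1 (risk 2≤3, time 15≤28, cost 55≤199).

P1, P5, P7, P8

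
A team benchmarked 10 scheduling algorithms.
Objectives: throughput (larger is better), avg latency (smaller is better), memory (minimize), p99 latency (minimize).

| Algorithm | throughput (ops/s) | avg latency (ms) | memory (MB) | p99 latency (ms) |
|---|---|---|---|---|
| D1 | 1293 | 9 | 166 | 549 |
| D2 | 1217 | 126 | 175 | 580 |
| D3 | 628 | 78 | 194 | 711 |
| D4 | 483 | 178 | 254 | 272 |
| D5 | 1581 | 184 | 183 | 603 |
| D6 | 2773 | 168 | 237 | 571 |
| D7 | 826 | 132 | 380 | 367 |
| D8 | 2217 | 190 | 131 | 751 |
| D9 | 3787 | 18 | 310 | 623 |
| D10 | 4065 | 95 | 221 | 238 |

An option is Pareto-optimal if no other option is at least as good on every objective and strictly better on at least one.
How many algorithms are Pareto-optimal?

5

D1: not dominated (best avg latency).
D2: dominated by D1 (throughput 1293≥1217, avg latency 9≤126, memory 166≤175, p99 latency 549≤580).
D3: dominated by D1 (throughput 1293≥628, avg latency 9≤78, memory 166≤194, p99 latency 549≤711).
D4: dominated by D10 (throughput 4065≥483, avg latency 95≤178, memory 221≤254, p99 latency 238≤272).
D5: not dominated.
D6: dominated by D10 (throughput 4065≥2773, avg latency 95≤168, memory 221≤237, p99 latency 238≤571).
D7: dominated by D10 (throughput 4065≥826, avg latency 95≤132, memory 221≤380, p99 latency 238≤367).
D8: not dominated (best memory).
D9: not dominated.
D10: not dominated (best throughput).
Pareto-optimal: D1, D5, D8, D9, D10 → 5.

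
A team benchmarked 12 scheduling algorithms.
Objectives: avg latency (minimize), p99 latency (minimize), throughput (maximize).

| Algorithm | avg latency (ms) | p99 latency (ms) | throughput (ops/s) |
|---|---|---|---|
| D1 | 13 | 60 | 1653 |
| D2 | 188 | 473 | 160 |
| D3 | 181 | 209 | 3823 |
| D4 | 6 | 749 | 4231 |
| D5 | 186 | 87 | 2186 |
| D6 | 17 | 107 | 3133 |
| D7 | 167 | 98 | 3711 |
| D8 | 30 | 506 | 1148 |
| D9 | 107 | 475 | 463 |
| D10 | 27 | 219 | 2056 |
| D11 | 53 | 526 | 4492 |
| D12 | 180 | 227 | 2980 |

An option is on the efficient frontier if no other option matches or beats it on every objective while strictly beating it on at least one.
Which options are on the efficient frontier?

D1, D3, D4, D5, D6, D7, D11

D1: not dominated (best p99 latency).
D2: dominated by D1 (avg latency 13≤188, p99 latency 60≤473, throughput 1653≥160).
D3: not dominated.
D4: not dominated (best avg latency).
D5: not dominated.
D6: not dominated.
D7: not dominated.
D8: dominated by D1 (avg latency 13≤30, p99 latency 60≤506, throughput 1653≥1148).
D9: dominated by D1 (avg latency 13≤107, p99 latency 60≤475, throughput 1653≥463).
D10: dominated by D6 (avg latency 17≤27, p99 latency 107≤219, throughput 3133≥2056).
D11: not dominated (best throughput).
D12: dominated by D6 (avg latency 17≤180, p99 latency 107≤227, throughput 3133≥2980).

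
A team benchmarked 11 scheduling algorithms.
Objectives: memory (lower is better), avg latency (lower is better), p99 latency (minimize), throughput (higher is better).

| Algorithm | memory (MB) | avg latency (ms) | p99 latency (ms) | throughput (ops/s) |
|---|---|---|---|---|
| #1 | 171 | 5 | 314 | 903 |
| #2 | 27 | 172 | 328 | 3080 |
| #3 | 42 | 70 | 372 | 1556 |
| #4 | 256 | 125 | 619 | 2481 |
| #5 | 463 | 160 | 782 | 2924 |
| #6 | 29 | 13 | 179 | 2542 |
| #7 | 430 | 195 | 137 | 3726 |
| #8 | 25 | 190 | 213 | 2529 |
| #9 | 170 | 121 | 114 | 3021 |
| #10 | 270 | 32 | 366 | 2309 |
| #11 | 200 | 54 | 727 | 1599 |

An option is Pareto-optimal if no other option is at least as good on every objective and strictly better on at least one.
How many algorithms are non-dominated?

6

#1: not dominated (best avg latency).
#2: not dominated.
#3: dominated by #6 (memory 29≤42, avg latency 13≤70, p99 latency 179≤372, throughput 2542≥1556).
#4: dominated by #6 (memory 29≤256, avg latency 13≤125, p99 latency 179≤619, throughput 2542≥2481).
#5: dominated by #9 (memory 170≤463, avg latency 121≤160, p99 latency 114≤782, throughput 3021≥2924).
#6: not dominated.
#7: not dominated (best throughput).
#8: not dominated (best memory).
#9: not dominated (best p99 latency).
#10: dominated by #6 (memory 29≤270, avg latency 13≤32, p99 latency 179≤366, throughput 2542≥2309).
#11: dominated by #6 (memory 29≤200, avg latency 13≤54, p99 latency 179≤727, throughput 2542≥1599).
Pareto-optimal: #1, #2, #6, #7, #8, #9 → 6.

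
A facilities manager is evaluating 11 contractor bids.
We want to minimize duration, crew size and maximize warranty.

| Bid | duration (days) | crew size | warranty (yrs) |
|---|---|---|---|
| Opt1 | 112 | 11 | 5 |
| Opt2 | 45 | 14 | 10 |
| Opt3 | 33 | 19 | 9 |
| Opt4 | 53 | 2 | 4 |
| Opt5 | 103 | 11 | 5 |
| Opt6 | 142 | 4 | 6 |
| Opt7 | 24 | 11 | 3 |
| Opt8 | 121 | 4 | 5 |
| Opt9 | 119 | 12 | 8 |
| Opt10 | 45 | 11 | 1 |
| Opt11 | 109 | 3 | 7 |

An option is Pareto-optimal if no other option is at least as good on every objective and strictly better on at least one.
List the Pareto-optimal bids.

Opt1: dominated by Opt5 (duration 103≤112, crew size 11≤11, warranty 5≥5).
Opt2: not dominated (best warranty).
Opt3: not dominated.
Opt4: not dominated (best crew size).
Opt5: not dominated.
Opt6: dominated by Opt11 (duration 109≤142, crew size 3≤4, warranty 7≥6).
Opt7: not dominated (best duration).
Opt8: dominated by Opt11 (duration 109≤121, crew size 3≤4, warranty 7≥5).
Opt9: not dominated.
Opt10: dominated by Opt7 (duration 24≤45, crew size 11≤11, warranty 3≥1).
Opt11: not dominated.

Opt2, Opt3, Opt4, Opt5, Opt7, Opt9, Opt11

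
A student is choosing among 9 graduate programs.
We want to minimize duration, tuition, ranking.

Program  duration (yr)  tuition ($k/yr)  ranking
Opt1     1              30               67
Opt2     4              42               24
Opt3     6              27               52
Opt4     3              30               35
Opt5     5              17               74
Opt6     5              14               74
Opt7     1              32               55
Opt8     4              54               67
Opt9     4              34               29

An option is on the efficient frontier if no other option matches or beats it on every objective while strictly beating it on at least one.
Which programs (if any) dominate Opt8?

Opt1, Opt2, Opt4, Opt7, Opt9

Opt1: duration 1≤4, tuition 30≤54, ranking 67≤67 — dominates Opt8.
Opt2: duration 4≤4, tuition 42≤54, ranking 24≤67 — dominates Opt8.
Opt4: duration 3≤4, tuition 30≤54, ranking 35≤67 — dominates Opt8.
Opt7: duration 1≤4, tuition 32≤54, ranking 55≤67 — dominates Opt8.
Opt9: duration 4≤4, tuition 34≤54, ranking 29≤67 — dominates Opt8.
Others (Opt3, Opt5, Opt6) are each worse than Opt8 on at least one objective.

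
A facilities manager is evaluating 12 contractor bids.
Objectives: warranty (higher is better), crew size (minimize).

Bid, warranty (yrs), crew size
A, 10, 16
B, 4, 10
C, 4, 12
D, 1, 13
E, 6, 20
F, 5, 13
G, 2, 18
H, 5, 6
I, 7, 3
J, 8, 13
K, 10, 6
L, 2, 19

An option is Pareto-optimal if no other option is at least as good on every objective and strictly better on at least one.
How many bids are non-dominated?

2

A: dominated by K (warranty 10≥10, crew size 6≤16).
B: dominated by H (warranty 5≥4, crew size 6≤10).
C: dominated by B (warranty 4≥4, crew size 10≤12).
D: dominated by B (warranty 4≥1, crew size 10≤13).
E: dominated by A (warranty 10≥6, crew size 16≤20).
F: dominated by H (warranty 5≥5, crew size 6≤13).
G: dominated by A (warranty 10≥2, crew size 16≤18).
H: dominated by I (warranty 7≥5, crew size 3≤6).
I: not dominated (best crew size).
J: dominated by K (warranty 10≥8, crew size 6≤13).
K: not dominated.
L: dominated by A (warranty 10≥2, crew size 16≤19).
Pareto-optimal: I, K → 2.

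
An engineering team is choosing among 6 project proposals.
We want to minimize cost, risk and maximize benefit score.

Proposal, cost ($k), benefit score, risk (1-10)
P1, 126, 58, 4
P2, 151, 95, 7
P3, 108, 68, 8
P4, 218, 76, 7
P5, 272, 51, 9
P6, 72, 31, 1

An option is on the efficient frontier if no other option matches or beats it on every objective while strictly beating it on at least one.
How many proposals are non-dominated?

P1: not dominated.
P2: not dominated (best benefit score).
P3: not dominated.
P4: dominated by P2 (cost 151≤218, benefit score 95≥76, risk 7≤7).
P5: dominated by P1 (cost 126≤272, benefit score 58≥51, risk 4≤9).
P6: not dominated (best cost).
Pareto-optimal: P1, P2, P3, P6 → 4.

4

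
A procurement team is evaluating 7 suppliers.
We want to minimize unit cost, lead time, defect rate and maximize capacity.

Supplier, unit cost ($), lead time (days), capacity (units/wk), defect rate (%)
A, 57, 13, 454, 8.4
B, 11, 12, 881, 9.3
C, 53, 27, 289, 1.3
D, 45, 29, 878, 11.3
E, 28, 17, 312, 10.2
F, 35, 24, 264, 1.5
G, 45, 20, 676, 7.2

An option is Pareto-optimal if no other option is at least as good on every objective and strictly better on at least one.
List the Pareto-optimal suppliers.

A: not dominated.
B: not dominated (best unit cost).
C: not dominated (best defect rate).
D: dominated by B (unit cost 11≤45, lead time 12≤29, capacity 881≥878, defect rate 9.3≤11.3).
E: dominated by B (unit cost 11≤28, lead time 12≤17, capacity 881≥312, defect rate 9.3≤10.2).
F: not dominated.
G: not dominated.

A, B, C, F, G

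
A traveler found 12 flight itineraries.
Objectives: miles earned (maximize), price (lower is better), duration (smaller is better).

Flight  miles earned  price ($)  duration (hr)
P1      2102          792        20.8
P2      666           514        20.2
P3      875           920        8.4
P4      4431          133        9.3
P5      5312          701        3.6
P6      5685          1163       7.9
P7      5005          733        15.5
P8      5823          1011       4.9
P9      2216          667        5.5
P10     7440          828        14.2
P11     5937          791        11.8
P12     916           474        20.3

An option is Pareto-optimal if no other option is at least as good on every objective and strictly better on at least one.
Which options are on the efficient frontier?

P1: dominated by P4 (miles earned 4431≥2102, price 133≤792, duration 9.3≤20.8).
P2: dominated by P4 (miles earned 4431≥666, price 133≤514, duration 9.3≤20.2).
P3: dominated by P5 (miles earned 5312≥875, price 701≤920, duration 3.6≤8.4).
P4: not dominated (best price).
P5: not dominated (best duration).
P6: dominated by P8 (miles earned 5823≥5685, price 1011≤1163, duration 4.9≤7.9).
P7: dominated by P5 (miles earned 5312≥5005, price 701≤733, duration 3.6≤15.5).
P8: not dominated.
P9: not dominated.
P10: not dominated (best miles earned).
P11: not dominated.
P12: dominated by P4 (miles earned 4431≥916, price 133≤474, duration 9.3≤20.3).

P4, P5, P8, P9, P10, P11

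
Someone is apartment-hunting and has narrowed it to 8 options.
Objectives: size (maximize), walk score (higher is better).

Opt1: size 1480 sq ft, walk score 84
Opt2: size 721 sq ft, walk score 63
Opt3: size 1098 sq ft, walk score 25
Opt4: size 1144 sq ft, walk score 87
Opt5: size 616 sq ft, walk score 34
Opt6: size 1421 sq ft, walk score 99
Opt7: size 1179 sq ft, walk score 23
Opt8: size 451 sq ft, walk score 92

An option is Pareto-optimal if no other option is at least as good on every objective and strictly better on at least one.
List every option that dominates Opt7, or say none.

Opt1, Opt6

Opt1: size 1480≥1179, walk score 84≥23 — dominates Opt7.
Opt6: size 1421≥1179, walk score 99≥23 — dominates Opt7.
Others (Opt2, Opt3, Opt4, Opt5, Opt8) are each worse than Opt7 on at least one objective.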